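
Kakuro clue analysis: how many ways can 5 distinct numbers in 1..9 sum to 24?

11

5 distinct digits from 1–9 sum between 15 and 35.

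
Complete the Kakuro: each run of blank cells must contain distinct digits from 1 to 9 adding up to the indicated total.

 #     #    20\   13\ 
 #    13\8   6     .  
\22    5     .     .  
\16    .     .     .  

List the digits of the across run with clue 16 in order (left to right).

8 5 3

R1C3 = 8 − 6 = 2 completes the 8 across.
R2C2 = 9: the only remaining digit allowed by both the 22 across and the 20 down.
R2C3 = 22 − 14 = 8 completes the 22 across.
R3C1 = 13 − 5 = 8 completes the 13 down.
R3C2 = 20 − 15 = 5 completes the 20 down.
R3C3 = 16 − 13 = 3 completes the 16 across.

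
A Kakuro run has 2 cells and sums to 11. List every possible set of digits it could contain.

2 distinct digits from 1–9 sum between 3 and 17.

{2,9}; {3,8}; {4,7}; {5,6}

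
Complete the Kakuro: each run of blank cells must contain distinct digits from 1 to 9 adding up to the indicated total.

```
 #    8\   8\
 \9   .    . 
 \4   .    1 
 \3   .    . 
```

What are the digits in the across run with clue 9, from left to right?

4 5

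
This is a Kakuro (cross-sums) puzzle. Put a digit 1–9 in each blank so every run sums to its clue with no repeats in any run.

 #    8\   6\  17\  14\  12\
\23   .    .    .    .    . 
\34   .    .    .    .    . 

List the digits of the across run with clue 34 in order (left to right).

7, 4, 8, 6, 9

34 in 5 cells must be {4,6,7,8,9}; 17 in 2 cells must be {8,9}.
Only 4 fits R2C2 under both its across sum 34 and down sum 6.
R1C2 = 6 − 4 = 2 completes the 6 down.
Nothing is forced directly, so branch on R2C1, whose candidates are 6 or 7. If R2C1 = 6: then R1C1 would have to be in {1,3,4,5,6,7,8,9} for the 23 across but in {2} for the 8 down — contradiction. So R2C1 = 7.
R1C1 = 8 − 7 = 1 completes the 8 down.
No cell is forced outright now. R1C3 can only be 8 or 9 (the digits allowed by both its 23 across and its 17 down). If R1C3 = 8: that forces R2C3 = 9, R2C5 = 8, after which R1C5 would have to be in {3,5,7,9} for the 23 across but in {4} for the 12 down — contradiction. So R1C3 = 9.
R2C3 = 17 − 9 = 8 completes the 17 down.
Given what's placed, R2C5 must be 9 to fit the 34 across and 12 down.
R1C5 = 12 − 9 = 3 completes the 12 down.
R2C4 = 34 − 28 = 6 completes the 34 across.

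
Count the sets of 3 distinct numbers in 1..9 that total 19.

3 distinct digits from 1–9 sum between 6 and 24.
Enumerating: {2,8,9}, {3,7,9}, {4,6,9}, {4,7,8}, {5,6,8}.

5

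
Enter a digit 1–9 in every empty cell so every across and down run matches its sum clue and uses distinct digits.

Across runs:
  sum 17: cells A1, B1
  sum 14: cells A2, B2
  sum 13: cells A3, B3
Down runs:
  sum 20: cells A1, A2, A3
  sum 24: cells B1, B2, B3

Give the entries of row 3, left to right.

17 in 2 cells must be {8,9}; 24 in 3 cells must be {7,8,9}.
Nothing is forced directly, so branch on A1, whose candidates are 8 or 9. If A1 = 8: that forces B1 = 9, B2 = 8, B3 = 7, after which A2 would have to be in {6} for the 14 across but in {3,5,7,9} for the 20 down — contradiction. So A1 = 9.
B1 = 17 − 9 = 8 completes the 17 across.
Given what's placed, B2 must be 9 to fit the 14 across and 24 down.
B3 = 24 − 17 = 7 completes the 24 down.
A2 = 14 − 9 = 5 completes the 14 across.
A3 = 13 − 7 = 6 completes the 13 across.

6 7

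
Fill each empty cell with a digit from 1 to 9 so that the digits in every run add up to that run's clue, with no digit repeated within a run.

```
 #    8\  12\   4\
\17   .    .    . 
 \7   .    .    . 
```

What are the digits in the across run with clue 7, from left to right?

7 in 3 cells must be {1,2,4}; 4 in 2 cells must be {1,3}.
The 7 across and the 12 down share only 4, so R2C2 = 4.
Given what's placed, R2C3 must be 1 to fit the 7 across and 4 down.
R1C2 = 12 − 4 = 8 completes the 12 down.
R1C3 = 4 − 1 = 3 completes the 4 down.
R2C1 = 7 − 5 = 2 completes the 7 across.
R1C1 = 17 − 11 = 6 completes the 17 across.

2, 4, 1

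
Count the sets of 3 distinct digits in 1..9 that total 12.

3 distinct digits from 1–9 sum between 6 and 24.

7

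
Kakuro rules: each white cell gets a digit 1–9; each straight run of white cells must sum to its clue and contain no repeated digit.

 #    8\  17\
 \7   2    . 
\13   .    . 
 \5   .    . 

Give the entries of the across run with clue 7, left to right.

2 5

R1C2 = 7 − 2 = 5 completes the 7 across.
Given what's placed, R2C1 must be 5 to fit the 13 across and 8 down.
R2C2 = 13 − 5 = 8 completes the 13 across.
R3C1 = 8 − 7 = 1 completes the 8 down.
R3C2 = 5 − 1 = 4 completes the 5 across.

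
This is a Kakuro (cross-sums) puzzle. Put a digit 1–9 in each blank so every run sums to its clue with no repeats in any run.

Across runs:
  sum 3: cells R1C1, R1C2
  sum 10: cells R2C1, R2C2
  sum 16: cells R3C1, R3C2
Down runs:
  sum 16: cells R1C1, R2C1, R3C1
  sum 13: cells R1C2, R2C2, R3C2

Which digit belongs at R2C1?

6

3 in 2 cells must be {1,2}; 16 in 2 cells must be {7,9}.
Nothing is forced directly, so branch on R1C1, whose candidates are 1 or 2. If R1C1 = 2: that forces R1C2 = 1, R3C1 = 9, R3C2 = 7, after which R2C1 would have to be in {1,2,3,4,6,7,8,9} for the 10 across but in {5} for the 16 down — contradiction. So R1C1 = 1.
R1C2 = 3 − 1 = 2 completes the 3 across.
Given what's placed, R3C2 must be 7 to fit the 16 across and 13 down.
R2C2 = 13 − 9 = 4 completes the 13 down.
R3C1 = 16 − 7 = 9 completes the 16 across.
R2C1 = 10 − 4 = 6 completes the 10 across.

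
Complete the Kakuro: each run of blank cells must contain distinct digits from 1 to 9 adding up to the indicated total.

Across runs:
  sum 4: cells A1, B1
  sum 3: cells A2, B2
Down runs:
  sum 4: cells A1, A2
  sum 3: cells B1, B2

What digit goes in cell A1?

4 in 2 cells must be {1,3}; 3 in 2 cells must be {1,2}.
The 4 across and the 3 down share only 1, so B1 = 1.
The 3 across and the 4 down share only 1, so A2 = 1.
B2 = 3 − 1 = 2 completes the 3 across.
A1 = 4 − 1 = 3 completes the 4 across.

3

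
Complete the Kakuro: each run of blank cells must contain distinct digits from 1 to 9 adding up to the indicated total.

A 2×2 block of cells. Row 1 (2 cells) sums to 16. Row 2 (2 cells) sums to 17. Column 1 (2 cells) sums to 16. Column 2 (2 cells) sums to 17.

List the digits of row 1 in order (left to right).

16 in 2 cells must be {7,9}; 17 in 2 cells must be {8,9}.
The 16 across and the 17 down share only 9, so (1,2) = 9.
The 17 across and the 16 down share only 9, so (2,1) = 9.
(2,2) = 17 − 9 = 8 completes the 17 across.
(1,1) = 16 − 9 = 7 completes the 16 across.

7, 9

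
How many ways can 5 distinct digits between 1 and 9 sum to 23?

11

5 distinct digits from 1–9 sum between 15 and 35.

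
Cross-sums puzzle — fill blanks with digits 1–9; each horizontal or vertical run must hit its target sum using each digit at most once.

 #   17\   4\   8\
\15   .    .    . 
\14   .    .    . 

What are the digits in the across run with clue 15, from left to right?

8 1 6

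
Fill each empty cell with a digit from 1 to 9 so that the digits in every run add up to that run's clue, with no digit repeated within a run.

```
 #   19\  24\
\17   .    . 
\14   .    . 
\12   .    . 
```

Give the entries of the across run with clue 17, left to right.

8, 9

17 in 2 cells must be {8,9}; 24 in 3 cells must be {7,8,9}.
Nothing is forced directly, so branch on R1C1, whose candidates are 8 or 9. If R1C1 = 9: that forces R1C2 = 8, R2C2 = 9, R3C2 = 7, after which R2C1 would have to be in {5} for the 14 across but in {2,3,4,6,7,8} for the 19 down — contradiction. So R1C1 = 8.
R1C2 = 17 − 8 = 9 completes the 17 across.
Given what's placed, R2C2 must be 8 to fit the 14 across and 24 down.
R3C2 = 24 − 17 = 7 completes the 24 down.
R2C1 = 14 − 8 = 6 completes the 14 across.
R3C1 = 12 − 7 = 5 completes the 12 across.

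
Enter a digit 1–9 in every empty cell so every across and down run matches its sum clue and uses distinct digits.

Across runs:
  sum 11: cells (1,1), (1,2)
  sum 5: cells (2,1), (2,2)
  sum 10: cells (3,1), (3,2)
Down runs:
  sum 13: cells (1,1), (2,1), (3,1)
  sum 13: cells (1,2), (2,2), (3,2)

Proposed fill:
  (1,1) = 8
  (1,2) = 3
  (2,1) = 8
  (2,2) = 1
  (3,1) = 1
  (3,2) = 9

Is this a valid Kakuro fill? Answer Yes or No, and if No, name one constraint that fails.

No — the down run (1,1)–(3,1) sums to 17, not 13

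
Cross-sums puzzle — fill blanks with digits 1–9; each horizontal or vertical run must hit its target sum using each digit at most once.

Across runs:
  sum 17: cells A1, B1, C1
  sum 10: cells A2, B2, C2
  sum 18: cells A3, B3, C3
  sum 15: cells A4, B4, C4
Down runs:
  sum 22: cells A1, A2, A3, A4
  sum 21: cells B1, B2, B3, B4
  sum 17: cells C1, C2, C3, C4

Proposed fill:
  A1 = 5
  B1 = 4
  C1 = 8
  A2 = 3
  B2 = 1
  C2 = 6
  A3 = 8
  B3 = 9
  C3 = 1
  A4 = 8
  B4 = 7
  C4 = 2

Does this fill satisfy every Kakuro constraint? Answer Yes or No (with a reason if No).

No — the across run A4–C4 sums to 17, not 15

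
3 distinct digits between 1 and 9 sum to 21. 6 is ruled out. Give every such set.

{4,8,9}; {5,7,9}

3 distinct digits from 1–9 sum between 6 and 24.
Dropping sets that contain 6.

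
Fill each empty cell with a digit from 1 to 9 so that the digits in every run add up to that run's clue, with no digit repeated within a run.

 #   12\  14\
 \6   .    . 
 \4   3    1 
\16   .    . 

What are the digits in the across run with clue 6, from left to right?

2 4

4 in 2 cells must be {1,3}; 16 in 2 cells must be {7,9}.
R3C1 = 7: the only remaining digit allowed by both the 16 across and the 12 down.
R3C2 = 16 − 7 = 9 completes the 16 across.
R1C1 = 12 − 10 = 2 completes the 12 down.
R1C2 = 6 − 2 = 4 completes the 6 across.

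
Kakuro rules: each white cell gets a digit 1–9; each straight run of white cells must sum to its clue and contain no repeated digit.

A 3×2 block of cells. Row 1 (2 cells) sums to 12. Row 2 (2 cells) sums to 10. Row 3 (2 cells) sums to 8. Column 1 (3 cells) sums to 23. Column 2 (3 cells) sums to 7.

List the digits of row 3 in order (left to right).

23 in 3 cells must be {6,8,9}; 7 in 3 cells must be {1,2,4}.
The 12 across and the 7 down share only 4, so (1,2) = 4.
The 8 across and the 23 down share only 6, so (3,1) = 6.
(3,2) = 8 − 6 = 2 completes the 8 across.
(1,1) = 12 − 4 = 8 completes the 12 across.
(2,1) = 23 − 14 = 9 completes the 23 down.
(2,2) = 10 − 9 = 1 completes the 10 across.

6 2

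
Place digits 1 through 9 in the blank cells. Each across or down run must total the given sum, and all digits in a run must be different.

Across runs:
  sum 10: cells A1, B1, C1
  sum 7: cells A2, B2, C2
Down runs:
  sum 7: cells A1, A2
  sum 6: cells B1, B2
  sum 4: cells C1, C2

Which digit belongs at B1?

2

7 in 3 cells must be {1,2,4}; 4 in 2 cells must be {1,3}.
The 7 across and the 4 down share only 1, so C2 = 1.
C1 = 4 − 1 = 3 completes the 4 down.
Nothing is forced directly, so branch on A2, whose candidates are 2 or 4. If A2 = 4: then A1 would have to be in {1,2,5,6} for the 10 across but in {3} for the 7 down — contradiction. So A2 = 2.
A1 = 7 − 2 = 5 completes the 7 down.
B1 = 10 − 8 = 2 completes the 10 across.
B2 = 7 − 3 = 4 completes the 7 across.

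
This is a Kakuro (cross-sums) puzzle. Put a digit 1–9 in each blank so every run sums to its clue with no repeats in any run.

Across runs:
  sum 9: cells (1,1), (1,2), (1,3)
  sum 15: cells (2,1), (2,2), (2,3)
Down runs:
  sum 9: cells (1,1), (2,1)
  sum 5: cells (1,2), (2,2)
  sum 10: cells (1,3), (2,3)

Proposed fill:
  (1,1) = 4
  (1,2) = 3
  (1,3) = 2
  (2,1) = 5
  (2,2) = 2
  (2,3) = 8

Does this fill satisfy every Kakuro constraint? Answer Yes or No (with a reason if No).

Yes

Across: 4+3+2=9; 5+2+8=15. Down: 4+5=9; 3+2=5; 2+8=10. No digit repeats within any run.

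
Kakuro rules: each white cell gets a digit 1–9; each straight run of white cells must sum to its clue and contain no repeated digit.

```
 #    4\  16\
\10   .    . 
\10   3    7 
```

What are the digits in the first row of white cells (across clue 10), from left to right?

1, 9

4 in 2 cells must be {1,3}; 16 in 2 cells must be {7,9}.
R1C1 = 4 − 3 = 1 completes the 4 down.
R1C2 = 10 − 1 = 9 completes the 10 across.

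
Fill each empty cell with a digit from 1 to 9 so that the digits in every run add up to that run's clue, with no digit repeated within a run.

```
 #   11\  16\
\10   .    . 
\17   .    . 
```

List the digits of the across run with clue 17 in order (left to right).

8, 9

17 in 2 cells must be {8,9}; 16 in 2 cells must be {7,9}.
The 17 across and the 16 down share only 9, so R2C2 = 9.
R1C2 = 16 − 9 = 7 completes the 16 down.
R2C1 = 17 − 9 = 8 completes the 17 across.
R1C1 = 10 − 7 = 3 completes the 10 across.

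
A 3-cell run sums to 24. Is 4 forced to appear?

No

The only way to make 24 from 3 distinct digits is {7,8,9}, which does not contain 4.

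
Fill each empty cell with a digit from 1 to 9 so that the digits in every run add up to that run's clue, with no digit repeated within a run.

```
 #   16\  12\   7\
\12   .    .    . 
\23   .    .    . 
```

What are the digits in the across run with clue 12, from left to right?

7 4 1

23 in 3 cells must be {6,8,9}; 16 in 2 cells must be {7,9}.
The 23 across and the 16 down share only 9, so R2C1 = 9.
Given what's placed, R2C2 must be 8 to fit the 23 across and 12 down.
R2C3 = 23 − 17 = 6 completes the 23 across.
R1C1 = 16 − 9 = 7 completes the 16 down.
R1C2 = 12 − 8 = 4 completes the 12 down.
R1C3 = 12 − 11 = 1 completes the 12 across.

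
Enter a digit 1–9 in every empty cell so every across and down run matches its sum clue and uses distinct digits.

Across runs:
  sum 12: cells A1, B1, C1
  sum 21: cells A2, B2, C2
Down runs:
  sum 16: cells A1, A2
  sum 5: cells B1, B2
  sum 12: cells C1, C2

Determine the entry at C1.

16 in 2 cells must be {7,9}.
The 21 across and the 5 down share only 4, so B2 = 4.
B1 = 5 − 4 = 1 completes the 5 down.
Given what's placed, A2 must be 9 to fit the 21 across and 16 down.
C2 = 21 − 13 = 8 completes the 21 across.
A1 = 16 − 9 = 7 completes the 16 down.
C1 = 12 − 8 = 4 completes the 12 across.

4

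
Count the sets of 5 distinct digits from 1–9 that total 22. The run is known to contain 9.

3

5 distinct digits from 1–9 sum between 15 and 35.
Keeping only sets containing 9.
Enumerating: {1,2,3,7,9}, {1,2,4,6,9}, {1,3,4,5,9}.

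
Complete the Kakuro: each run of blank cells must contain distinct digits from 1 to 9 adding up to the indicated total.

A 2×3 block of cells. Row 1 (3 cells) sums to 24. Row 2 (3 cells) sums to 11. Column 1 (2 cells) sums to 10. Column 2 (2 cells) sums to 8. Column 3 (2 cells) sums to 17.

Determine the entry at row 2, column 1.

2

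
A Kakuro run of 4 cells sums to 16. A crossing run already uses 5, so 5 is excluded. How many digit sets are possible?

4 distinct digits from 1–9 sum between 10 and 30.
Dropping sets that contain 5.
Enumerating: {1,2,4,9}, {1,2,6,7}, {1,3,4,8}, {2,3,4,7}.

4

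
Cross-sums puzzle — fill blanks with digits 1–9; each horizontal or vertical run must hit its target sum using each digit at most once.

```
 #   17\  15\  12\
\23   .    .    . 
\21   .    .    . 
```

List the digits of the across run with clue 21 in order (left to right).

8 9 4

23 in 3 cells must be {6,8,9}; 17 in 2 cells must be {8,9}.
Nothing is forced directly, so branch on R1C1, whose candidates are 8 or 9. If R1C1 = 8: that forces R1C3 = 9, R2C1 = 9, after which R2C3 would have to be in {4,5,7,8} for the 21 across but in {3} for the 12 down — contradiction. So R1C1 = 9.
Given what's placed, R1C3 must be 8 to fit the 23 across and 12 down.
R2C1 = 17 − 9 = 8 completes the 17 down.
R2C3 = 12 − 8 = 4 completes the 12 down.
R1C2 = 23 − 17 = 6 completes the 23 across.
R2C2 = 21 − 12 = 9 completes the 21 across.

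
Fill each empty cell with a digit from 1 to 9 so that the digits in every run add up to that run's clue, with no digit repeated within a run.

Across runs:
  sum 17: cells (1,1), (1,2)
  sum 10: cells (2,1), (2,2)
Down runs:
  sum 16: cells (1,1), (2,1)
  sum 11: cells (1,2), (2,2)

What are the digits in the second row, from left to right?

7 3

17 in 2 cells must be {8,9}; 16 in 2 cells must be {7,9}.
The 17 across and the 16 down share only 9, so (1,1) = 9.
(1,2) = 17 − 9 = 8 completes the 17 across.
(2,1) = 16 − 9 = 7 completes the 16 down.
(2,2) = 10 − 7 = 3 completes the 10 across.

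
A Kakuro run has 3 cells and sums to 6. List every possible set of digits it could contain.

{1,2,3}

3 distinct digits from 1–9 sum between 6 and 24.
Only one set works: {1,2,3}.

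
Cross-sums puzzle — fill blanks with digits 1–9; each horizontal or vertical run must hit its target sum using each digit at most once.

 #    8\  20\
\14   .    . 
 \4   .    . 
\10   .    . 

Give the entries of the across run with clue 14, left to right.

5, 9

4 in 2 cells must be {1,3}.
The 14 across and the 8 down share only 5, so R1C1 = 5.
R1C2 = 14 − 5 = 9 completes the 14 across.
Given what's placed, R2C1 must be 1 to fit the 4 across and 8 down.
R2C2 = 4 − 1 = 3 completes the 4 across.
R3C1 = 8 − 6 = 2 completes the 8 down.
R3C2 = 10 − 2 = 8 completes the 10 across.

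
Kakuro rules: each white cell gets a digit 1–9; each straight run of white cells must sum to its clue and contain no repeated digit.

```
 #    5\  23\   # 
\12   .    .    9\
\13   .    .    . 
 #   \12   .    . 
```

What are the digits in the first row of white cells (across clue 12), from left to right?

23 in 3 cells must be {6,8,9}.
Nothing is forced directly, so branch on R1C1, whose candidates are 3 or 4. If R1C1 = 4: that forces R1C2 = 8, R2C1 = 1, R2C2 = 9, R2C3 = 3, after which R3C2 would have to be in {3,4,5,7,8,9} for the 12 across but in {6} for the 23 down — contradiction. So R1C1 = 3.
R1C2 = 12 − 3 = 9 completes the 12 across.
R2C1 = 5 − 3 = 2 completes the 5 down.
R3C2 = 8: the only remaining digit allowed by both the 12 across and the 23 down.
R3C3 = 12 − 8 = 4 completes the 12 across.
R2C2 = 23 − 17 = 6 completes the 23 down.
R2C3 = 13 − 8 = 5 completes the 13 across.

3, 9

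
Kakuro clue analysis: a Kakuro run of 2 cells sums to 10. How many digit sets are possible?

2 distinct digits from 1–9 sum between 3 and 17.
Enumerating: {1,9}, {2,8}, {3,7}, {4,6}.

4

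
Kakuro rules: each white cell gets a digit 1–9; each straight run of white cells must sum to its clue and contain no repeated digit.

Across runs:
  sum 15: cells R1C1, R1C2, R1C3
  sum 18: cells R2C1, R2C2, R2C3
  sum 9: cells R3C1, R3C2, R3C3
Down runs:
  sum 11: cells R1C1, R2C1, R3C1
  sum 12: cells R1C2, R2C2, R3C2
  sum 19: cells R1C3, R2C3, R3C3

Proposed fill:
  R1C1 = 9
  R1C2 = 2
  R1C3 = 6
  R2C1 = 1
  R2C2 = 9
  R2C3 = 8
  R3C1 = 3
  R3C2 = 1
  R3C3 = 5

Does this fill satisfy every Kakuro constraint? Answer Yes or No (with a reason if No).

No — the across run R1C1–R1C3 sums to 17, not 15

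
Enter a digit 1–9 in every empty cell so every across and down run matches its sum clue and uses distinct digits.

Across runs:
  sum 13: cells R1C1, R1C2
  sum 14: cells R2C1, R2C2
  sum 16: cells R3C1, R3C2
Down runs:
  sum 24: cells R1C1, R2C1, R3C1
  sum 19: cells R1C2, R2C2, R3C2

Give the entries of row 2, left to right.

16 in 2 cells must be {7,9}; 24 in 3 cells must be {7,8,9}.
Nothing is forced directly, so branch on R2C1, whose candidates are 8 or 9. If R2C1 = 9: that forces R2C2 = 5, R3C1 = 7, after which R3C2 would have to be in {9} for the 16 across but in {6,8} for the 19 down — contradiction. So R2C1 = 8.
R2C2 = 14 − 8 = 6 completes the 14 across.
Given what's placed, R3C2 must be 9 to fit the 16 across and 19 down.
R1C2 = 19 − 15 = 4 completes the 19 down.
R3C1 = 16 − 9 = 7 completes the 16 across.
R1C1 = 13 − 4 = 9 completes the 13 across.

8 6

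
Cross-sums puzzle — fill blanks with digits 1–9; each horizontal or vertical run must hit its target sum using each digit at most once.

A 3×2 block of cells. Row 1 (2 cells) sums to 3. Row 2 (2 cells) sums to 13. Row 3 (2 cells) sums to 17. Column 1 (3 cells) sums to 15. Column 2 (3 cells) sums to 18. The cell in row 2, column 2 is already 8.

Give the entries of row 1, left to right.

2 1

3 in 2 cells must be {1,2}; 17 in 2 cells must be {8,9}.
(1,2) = 1: the only remaining digit allowed by both the 3 across and the 18 down.
(2,1) = 13 − 8 = 5 completes the 13 across.
(3,2) = 18 − 9 = 9 completes the 18 down.
(1,1) = 3 − 1 = 2 completes the 3 across.
(3,1) = 17 − 9 = 8 completes the 17 across.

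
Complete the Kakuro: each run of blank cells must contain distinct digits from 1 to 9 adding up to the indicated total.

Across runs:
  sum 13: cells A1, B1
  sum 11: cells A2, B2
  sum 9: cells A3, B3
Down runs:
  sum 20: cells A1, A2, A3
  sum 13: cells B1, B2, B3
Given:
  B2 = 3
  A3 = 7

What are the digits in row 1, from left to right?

A2 = 11 − 3 = 8 completes the 11 across.
B3 = 9 − 7 = 2 completes the 9 across.
A1 = 20 − 15 = 5 completes the 20 down.
B1 = 13 − 5 = 8 completes the 13 across.

5 8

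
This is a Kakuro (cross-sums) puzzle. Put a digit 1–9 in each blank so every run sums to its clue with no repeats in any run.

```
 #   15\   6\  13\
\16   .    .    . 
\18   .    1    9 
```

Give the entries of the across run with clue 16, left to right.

7 5 4

R1C2 = 6 − 1 = 5 completes the 6 down.
R1C3 = 13 − 9 = 4 completes the 13 down.
R2C1 = 18 − 10 = 8 completes the 18 across.
R1C1 = 16 − 9 = 7 completes the 16 across.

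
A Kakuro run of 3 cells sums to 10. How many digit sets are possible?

3 distinct digits from 1–9 sum between 6 and 24.
Enumerating: {1,2,7}, {1,3,6}, {1,4,5}, {2,3,5}.

4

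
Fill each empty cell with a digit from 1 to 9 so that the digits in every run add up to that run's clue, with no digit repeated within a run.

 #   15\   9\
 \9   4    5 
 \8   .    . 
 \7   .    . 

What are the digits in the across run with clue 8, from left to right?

No cell is forced outright now. R2C2 can only be 1 or 3 (the digits allowed by both its 8 across and its 9 down). If R2C2 = 1: then R2C1 would have to be in {7} for the 8 across but in {2,3,5,6,8,9} for the 15 down — contradiction. So R2C2 = 3.
R2C1 = 8 − 3 = 5 completes the 8 across.
R3C1 = 15 − 9 = 6 completes the 15 down.
R3C2 = 7 − 6 = 1 completes the 7 across.

5 3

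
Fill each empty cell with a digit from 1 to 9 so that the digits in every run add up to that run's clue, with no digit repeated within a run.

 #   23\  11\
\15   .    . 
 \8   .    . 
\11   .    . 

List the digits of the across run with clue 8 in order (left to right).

23 in 3 cells must be {6,8,9}.
The 8 across and the 23 down share only 6, so R2C1 = 6.
R2C2 = 8 − 6 = 2 completes the 8 across.
Nothing is forced directly, so branch on R1C1, whose candidates are 8 or 9. If R1C1 = 8: then R1C2 would have to be in {7} for the 15 across but in {1,3,4,5,6,8} for the 11 down — contradiction. So R1C1 = 9.
R1C2 = 15 − 9 = 6 completes the 15 across.
R3C1 = 23 − 15 = 8 completes the 23 down.
R3C2 = 11 − 8 = 3 completes the 11 across.

6 2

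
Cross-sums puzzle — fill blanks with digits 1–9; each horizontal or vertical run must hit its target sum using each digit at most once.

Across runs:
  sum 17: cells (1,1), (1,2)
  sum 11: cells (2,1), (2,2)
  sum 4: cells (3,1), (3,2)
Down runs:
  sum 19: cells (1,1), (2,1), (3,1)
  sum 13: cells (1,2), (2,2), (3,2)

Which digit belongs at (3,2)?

1

17 in 2 cells must be {8,9}; 4 in 2 cells must be {1,3}.
The 4 across and the 19 down share only 3, so (3,1) = 3.
(3,2) = 4 − 3 = 1 completes the 4 across.
Given what's placed, (1,1) must be 9 to fit the 17 across and 19 down.
(1,2) = 17 − 9 = 8 completes the 17 across.
(2,1) = 19 − 12 = 7 completes the 19 down.
(2,2) = 11 − 7 = 4 completes the 11 across.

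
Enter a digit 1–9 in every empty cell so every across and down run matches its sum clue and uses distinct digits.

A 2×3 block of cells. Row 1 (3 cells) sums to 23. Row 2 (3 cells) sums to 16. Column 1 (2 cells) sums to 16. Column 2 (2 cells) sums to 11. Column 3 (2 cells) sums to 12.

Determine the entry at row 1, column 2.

23 in 3 cells must be {6,8,9}; 16 in 2 cells must be {7,9}.
The 23 across and the 16 down share only 9, so (1,1) = 9.
Given what's placed, (1,3) must be 8 to fit the 23 across and 12 down.
(2,1) = 16 − 9 = 7 completes the 16 down.
(2,3) = 12 − 8 = 4 completes the 12 down.
(1,2) = 23 − 17 = 6 completes the 23 across.
(2,2) = 16 − 11 = 5 completes the 16 across.

6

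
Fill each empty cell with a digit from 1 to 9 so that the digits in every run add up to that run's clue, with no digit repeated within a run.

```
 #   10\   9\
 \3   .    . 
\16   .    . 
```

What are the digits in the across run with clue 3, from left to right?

1 2

3 in 2 cells must be {1,2}; 16 in 2 cells must be {7,9}.
The 16 across and the 9 down share only 7, so R2C2 = 7.
R1C2 = 9 − 7 = 2 completes the 9 down.
R2C1 = 16 − 7 = 9 completes the 16 across.
R1C1 = 3 − 2 = 1 completes the 3 across.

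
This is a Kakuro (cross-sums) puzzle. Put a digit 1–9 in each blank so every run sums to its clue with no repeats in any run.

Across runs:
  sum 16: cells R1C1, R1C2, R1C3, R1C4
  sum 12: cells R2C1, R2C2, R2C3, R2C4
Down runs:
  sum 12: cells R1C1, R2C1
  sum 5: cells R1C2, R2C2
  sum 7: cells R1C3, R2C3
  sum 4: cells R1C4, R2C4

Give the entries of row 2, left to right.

4 in 2 cells must be {1,3}.
Nothing is forced directly, so branch on R1C4, whose candidates are 1 or 3. If R1C4 = 1: that forces R2C4 = 3, after which R2C1 would have to be in {1,2,6} for the 12 across but in {3,4,5,7,8,9} for the 12 down — contradiction. So R1C4 = 3.
R2C4 = 4 − 3 = 1 completes the 4 down.
Nothing is forced directly, so branch on R1C2, whose candidates are 1 or 2 or 4. If R1C2 = 2: that forces R2C2 = 3, after which R2C1 would have to be in {2,6} for the 12 across but in {3,4,5,7,8,9} for the 12 down — contradiction. If R1C2 = 4: then R2C2 would have to be in {2,3,4,5,6} for the 12 across but in {1} for the 5 down — contradiction. So R1C2 = 1.
R2C2 = 5 − 1 = 4 completes the 5 down.
R2C1 = 5: the only remaining digit allowed by both the 12 across and the 12 down.
R2C3 = 12 − 10 = 2 completes the 12 across.

5 4 2 1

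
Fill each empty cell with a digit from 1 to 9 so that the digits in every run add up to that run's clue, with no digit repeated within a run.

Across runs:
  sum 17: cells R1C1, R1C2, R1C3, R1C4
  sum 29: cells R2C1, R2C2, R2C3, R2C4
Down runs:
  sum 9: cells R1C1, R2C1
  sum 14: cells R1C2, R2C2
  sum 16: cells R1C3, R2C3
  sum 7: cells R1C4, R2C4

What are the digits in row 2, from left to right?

8, 9, 7, 5

29 in 4 cells must be {5,7,8,9}; 16 in 2 cells must be {7,9}.
Only 5 fits R2C4 under both its across sum 29 and down sum 7.
R1C4 = 7 − 5 = 2 completes the 7 down.
Nothing is forced directly, so branch on R2C1, whose candidates are 7 or 8. If R2C1 = 7: then R1C1 would have to be in {1,3,4,5,6,7,8,9} for the 17 across but in {2} for the 9 down — contradiction. So R2C1 = 8.
R1C1 = 9 − 8 = 1 completes the 9 down.
R1C3 = 9: the only remaining digit allowed by both the 17 across and the 16 down.
Given what's placed, R2C2 must be 9 to fit the 29 across and 14 down.
R2C3 = 29 − 22 = 7 completes the 29 across.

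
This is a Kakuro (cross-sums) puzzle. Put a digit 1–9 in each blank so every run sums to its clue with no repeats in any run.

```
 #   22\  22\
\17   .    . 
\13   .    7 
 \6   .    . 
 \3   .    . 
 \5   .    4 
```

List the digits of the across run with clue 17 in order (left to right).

17 in 2 cells must be {8,9}; 3 in 2 cells must be {1,2}.
Given what's placed, R1C2 must be 8 to fit the 17 across and 22 down.
R2C1 = 13 − 7 = 6 completes the 13 across.
R5C1 = 5 − 4 = 1 completes the 5 across.
R1C1 = 17 − 8 = 9 completes the 17 across.

9 8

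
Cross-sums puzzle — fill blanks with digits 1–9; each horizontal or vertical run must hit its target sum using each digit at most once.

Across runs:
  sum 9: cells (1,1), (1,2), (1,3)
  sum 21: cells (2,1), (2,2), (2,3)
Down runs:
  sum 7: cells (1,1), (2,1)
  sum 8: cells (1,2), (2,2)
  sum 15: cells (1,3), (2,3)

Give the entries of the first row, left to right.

2 1 6

The 9 across and the 15 down share only 6, so (1,3) = 6.
(2,3) = 15 − 6 = 9 completes the 15 down.
Nothing is forced directly, so branch on (2,1), whose candidates are 4 or 5. If (2,1) = 4: then (1,1) would have to be in {1,2} for the 9 across but in {3} for the 7 down — contradiction. So (2,1) = 5.
(1,1) = 7 − 5 = 2 completes the 7 down.
(1,2) = 9 − 8 = 1 completes the 9 across.
(2,2) = 21 − 14 = 7 completes the 21 across.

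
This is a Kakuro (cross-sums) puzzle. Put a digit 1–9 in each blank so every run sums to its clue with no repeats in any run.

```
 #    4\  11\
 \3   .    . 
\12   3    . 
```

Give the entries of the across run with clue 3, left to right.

3 in 2 cells must be {1,2}; 4 in 2 cells must be {1,3}.
R1C1 = 4 − 3 = 1 completes the 4 down.
R1C2 = 3 − 1 = 2 completes the 3 across.
R2C2 = 12 − 3 = 9 completes the 12 across.

1 2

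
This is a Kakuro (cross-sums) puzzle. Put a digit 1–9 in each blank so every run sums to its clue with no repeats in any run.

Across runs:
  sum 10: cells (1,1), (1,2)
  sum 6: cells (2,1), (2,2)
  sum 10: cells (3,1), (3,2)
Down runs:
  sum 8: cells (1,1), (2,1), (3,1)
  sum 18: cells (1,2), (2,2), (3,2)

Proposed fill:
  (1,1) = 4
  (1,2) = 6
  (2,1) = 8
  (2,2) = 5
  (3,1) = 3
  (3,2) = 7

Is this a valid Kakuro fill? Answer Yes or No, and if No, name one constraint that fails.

No — the down run (1,1)–(3,1) sums to 15, not 8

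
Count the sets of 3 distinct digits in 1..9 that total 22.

2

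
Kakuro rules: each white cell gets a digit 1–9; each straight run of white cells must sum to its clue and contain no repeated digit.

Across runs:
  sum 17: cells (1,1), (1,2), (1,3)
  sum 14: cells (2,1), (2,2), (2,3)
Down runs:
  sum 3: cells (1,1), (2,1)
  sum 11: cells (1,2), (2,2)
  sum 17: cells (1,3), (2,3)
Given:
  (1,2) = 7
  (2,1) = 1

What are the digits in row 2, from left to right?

1 4 9

3 in 2 cells must be {1,2}; 17 in 2 cells must be {8,9}.
(1,1) = 3 − 1 = 2 completes the 3 down.
(1,3) = 17 − 9 = 8 completes the 17 across.
(2,2) = 11 − 7 = 4 completes the 11 down.
(2,3) = 14 − 5 = 9 completes the 14 across.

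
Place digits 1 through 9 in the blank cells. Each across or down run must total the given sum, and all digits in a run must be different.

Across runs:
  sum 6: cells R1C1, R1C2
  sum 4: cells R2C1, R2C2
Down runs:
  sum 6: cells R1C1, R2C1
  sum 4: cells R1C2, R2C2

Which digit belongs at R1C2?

4 in 2 cells must be {1,3}.
The 6 across and the 4 down share only 1, so R1C2 = 1.
The 4 across and the 6 down share only 1, so R2C1 = 1.
R2C2 = 4 − 1 = 3 completes the 4 across.
R1C1 = 6 − 1 = 5 completes the 6 across.

1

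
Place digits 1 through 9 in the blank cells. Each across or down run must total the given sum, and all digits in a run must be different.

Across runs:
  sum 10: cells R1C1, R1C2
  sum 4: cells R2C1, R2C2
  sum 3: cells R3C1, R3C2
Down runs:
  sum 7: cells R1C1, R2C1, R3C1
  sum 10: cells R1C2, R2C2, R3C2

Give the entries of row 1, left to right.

4 in 2 cells must be {1,3}; 3 in 2 cells must be {1,2}; 7 in 3 cells must be {1,2,4}.
The 4 across and the 7 down share only 1, so R2C1 = 1.
R2C2 = 4 − 1 = 3 completes the 4 across.
Given what's placed, R3C1 must be 2 to fit the 3 across and 7 down.
R3C2 = 3 − 2 = 1 completes the 3 across.
R1C1 = 7 − 3 = 4 completes the 7 down.
R1C2 = 10 − 4 = 6 completes the 10 across.

4, 6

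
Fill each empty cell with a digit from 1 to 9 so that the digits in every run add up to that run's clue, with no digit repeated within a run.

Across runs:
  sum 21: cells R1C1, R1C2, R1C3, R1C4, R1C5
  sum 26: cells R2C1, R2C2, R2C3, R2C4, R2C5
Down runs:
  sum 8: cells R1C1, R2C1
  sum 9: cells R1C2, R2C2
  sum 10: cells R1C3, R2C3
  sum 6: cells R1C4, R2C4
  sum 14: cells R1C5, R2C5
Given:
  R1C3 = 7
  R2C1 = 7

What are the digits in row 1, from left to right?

1 3 7 4 6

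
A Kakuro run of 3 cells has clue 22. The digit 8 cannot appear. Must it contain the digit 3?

The only way to make 22 from 3 distinct digits under that restriction is {6,7,9}, which does not contain 3.

No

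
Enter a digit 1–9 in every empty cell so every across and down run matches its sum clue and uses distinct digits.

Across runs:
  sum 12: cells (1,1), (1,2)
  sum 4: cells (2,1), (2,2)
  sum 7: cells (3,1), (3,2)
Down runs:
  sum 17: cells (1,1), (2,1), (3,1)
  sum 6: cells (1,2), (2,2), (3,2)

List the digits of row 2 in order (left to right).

4 in 2 cells must be {1,3}; 6 in 3 cells must be {1,2,3}.
The 12 across and the 6 down share only 3, so (1,2) = 3.
Given what's placed, (2,2) must be 1 to fit the 4 across and 6 down.
(3,2) = 6 − 4 = 2 completes the 6 down.
(1,1) = 12 − 3 = 9 completes the 12 across.
(2,1) = 4 − 1 = 3 completes the 4 across.
(3,1) = 7 − 2 = 5 completes the 7 across.

3 1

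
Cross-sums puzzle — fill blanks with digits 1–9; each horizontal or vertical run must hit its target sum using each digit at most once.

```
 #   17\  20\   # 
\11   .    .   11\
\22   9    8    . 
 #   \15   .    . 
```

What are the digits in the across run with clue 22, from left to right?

17 in 2 cells must be {8,9}.
R1C1 = 17 − 9 = 8 completes the 17 down.
R1C2 = 11 − 8 = 3 completes the 11 across.
R2C3 = 22 − 17 = 5 completes the 22 across.
R3C2 = 20 − 11 = 9 completes the 20 down.
R3C3 = 15 − 9 = 6 completes the 15 across.

9, 8, 5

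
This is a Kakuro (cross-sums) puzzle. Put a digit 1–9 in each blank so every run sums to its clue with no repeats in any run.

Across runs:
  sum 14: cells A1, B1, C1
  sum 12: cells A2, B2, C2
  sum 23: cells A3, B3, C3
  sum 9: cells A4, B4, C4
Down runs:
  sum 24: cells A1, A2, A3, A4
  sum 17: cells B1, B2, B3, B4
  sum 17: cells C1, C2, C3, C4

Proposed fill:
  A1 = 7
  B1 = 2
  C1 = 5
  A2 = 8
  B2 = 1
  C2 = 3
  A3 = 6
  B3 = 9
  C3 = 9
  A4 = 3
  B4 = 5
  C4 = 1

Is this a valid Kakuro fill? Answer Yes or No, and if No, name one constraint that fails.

No — the across run A3–C3 sums to 24, not 23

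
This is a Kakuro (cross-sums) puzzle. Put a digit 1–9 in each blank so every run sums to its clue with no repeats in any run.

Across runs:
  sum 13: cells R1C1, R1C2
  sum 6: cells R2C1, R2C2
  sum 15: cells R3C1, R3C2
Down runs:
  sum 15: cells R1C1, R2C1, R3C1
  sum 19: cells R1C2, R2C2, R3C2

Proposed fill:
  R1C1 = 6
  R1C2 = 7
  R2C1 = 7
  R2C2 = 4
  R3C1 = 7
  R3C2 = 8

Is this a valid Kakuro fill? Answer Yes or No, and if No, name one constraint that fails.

No — the down run R1C1–R3C1 sums to 20, not 15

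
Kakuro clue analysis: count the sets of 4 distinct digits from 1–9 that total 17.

4 distinct digits from 1–9 sum between 10 and 30.

9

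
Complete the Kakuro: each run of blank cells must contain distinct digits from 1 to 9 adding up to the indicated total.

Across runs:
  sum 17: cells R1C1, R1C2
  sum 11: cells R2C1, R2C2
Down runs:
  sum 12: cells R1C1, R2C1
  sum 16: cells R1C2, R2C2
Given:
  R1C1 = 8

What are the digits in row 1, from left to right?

17 in 2 cells must be {8,9}; 16 in 2 cells must be {7,9}.
R1C2 = 17 − 8 = 9 completes the 17 across.
R2C1 = 12 − 8 = 4 completes the 12 down.
R2C2 = 11 − 4 = 7 completes the 11 across.

8, 9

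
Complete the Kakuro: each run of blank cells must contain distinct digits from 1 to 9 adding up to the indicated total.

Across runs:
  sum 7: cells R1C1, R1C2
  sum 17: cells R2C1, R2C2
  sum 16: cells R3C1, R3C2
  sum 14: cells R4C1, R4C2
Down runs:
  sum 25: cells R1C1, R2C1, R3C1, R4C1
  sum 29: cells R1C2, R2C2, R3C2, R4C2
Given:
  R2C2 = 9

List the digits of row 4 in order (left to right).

6, 8

17 in 2 cells must be {8,9}; 16 in 2 cells must be {7,9}; 29 in 4 cells must be {5,7,8,9}.
R1C2 = 5: the only remaining digit allowed by both the 7 across and the 29 down.
R2C1 = 17 − 9 = 8 completes the 17 across.
Given what's placed, R3C2 must be 7 to fit the 16 across and 29 down.
R4C2 = 29 − 21 = 8 completes the 29 down.
R1C1 = 7 − 5 = 2 completes the 7 across.
R3C1 = 16 − 7 = 9 completes the 16 across.
R4C1 = 14 − 8 = 6 completes the 14 across.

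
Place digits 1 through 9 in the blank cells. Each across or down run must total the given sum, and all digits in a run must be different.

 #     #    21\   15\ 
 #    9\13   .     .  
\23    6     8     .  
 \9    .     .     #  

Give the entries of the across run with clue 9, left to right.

23 in 3 cells must be {6,8,9}.
R2C3 = 23 − 14 = 9 completes the 23 across.
R3C1 = 9 − 6 = 3 completes the 9 down.
R3C2 = 9 − 3 = 6 completes the 9 across.
R1C2 = 21 − 14 = 7 completes the 21 down.
R1C3 = 13 − 7 = 6 completes the 13 across.

3 6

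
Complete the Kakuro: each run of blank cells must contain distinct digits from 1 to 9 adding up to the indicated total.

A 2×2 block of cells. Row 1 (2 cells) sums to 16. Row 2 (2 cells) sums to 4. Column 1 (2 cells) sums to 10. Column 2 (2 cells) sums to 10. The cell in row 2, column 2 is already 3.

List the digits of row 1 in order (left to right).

16 in 2 cells must be {7,9}; 4 in 2 cells must be {1,3}.
(1,2) = 10 − 3 = 7 completes the 10 down.
(2,1) = 4 − 3 = 1 completes the 4 across.
(1,1) = 16 − 7 = 9 completes the 16 across.

9 7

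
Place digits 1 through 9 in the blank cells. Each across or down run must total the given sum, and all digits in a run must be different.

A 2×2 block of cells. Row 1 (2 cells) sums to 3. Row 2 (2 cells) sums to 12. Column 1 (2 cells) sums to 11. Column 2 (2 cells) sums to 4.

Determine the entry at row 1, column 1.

3 in 2 cells must be {1,2}; 4 in 2 cells must be {1,3}.
The 3 across and the 11 down share only 2, so (1,1) = 2.
(1,2) = 3 − 2 = 1 completes the 3 across.
(2,1) = 11 − 2 = 9 completes the 11 down.
(2,2) = 12 − 9 = 3 completes the 12 across.

2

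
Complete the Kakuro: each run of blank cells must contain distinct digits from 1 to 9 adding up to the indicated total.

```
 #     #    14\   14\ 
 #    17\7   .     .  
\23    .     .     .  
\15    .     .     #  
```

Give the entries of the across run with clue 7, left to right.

23 in 3 cells must be {6,8,9}; 17 in 2 cells must be {8,9}.
Nothing is forced directly, so branch on R2C1, whose candidates are 8 or 9. If R2C1 = 8: that forces R3C1 = 9, R3C2 = 6, after which R2C2 would have to be in {6,9} for the 23 across but in {1,3,5,7} for the 14 down — contradiction. So R2C1 = 9.
R3C1 = 17 − 9 = 8 completes the 17 down.
R3C2 = 15 − 8 = 7 completes the 15 across.
R2C2 = 6: the only remaining digit allowed by both the 23 across and the 14 down.
R2C3 = 23 − 15 = 8 completes the 23 across.
R1C2 = 14 − 13 = 1 completes the 14 down.
R1C3 = 7 − 1 = 6 completes the 7 across.

1 6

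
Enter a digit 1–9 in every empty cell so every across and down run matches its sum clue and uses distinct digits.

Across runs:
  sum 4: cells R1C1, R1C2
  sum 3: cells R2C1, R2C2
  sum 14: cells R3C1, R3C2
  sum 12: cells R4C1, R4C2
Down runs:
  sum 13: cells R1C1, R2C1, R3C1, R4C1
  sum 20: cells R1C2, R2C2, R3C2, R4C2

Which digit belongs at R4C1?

4 in 2 cells must be {1,3}; 3 in 2 cells must be {1,2}.
Nothing is forced directly, so branch on R2C2, whose candidates are 1 or 2. If R2C2 = 1: that forces R1C2 = 3, R2C1 = 2, R3C1 = 6, after which R3C2 would have to be in {8} for the 14 across but in {7,9} for the 20 down — contradiction. So R2C2 = 2.
R2C1 = 3 − 2 = 1 completes the 3 across.
Given what's placed, R1C1 must be 3 to fit the 4 across and 13 down.
R1C2 = 4 − 3 = 1 completes the 4 across.
R3C1 = 5: the only remaining digit allowed by both the 14 across and the 13 down.
R3C2 = 14 − 5 = 9 completes the 14 across.
R4C1 = 13 − 9 = 4 completes the 13 down.

4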